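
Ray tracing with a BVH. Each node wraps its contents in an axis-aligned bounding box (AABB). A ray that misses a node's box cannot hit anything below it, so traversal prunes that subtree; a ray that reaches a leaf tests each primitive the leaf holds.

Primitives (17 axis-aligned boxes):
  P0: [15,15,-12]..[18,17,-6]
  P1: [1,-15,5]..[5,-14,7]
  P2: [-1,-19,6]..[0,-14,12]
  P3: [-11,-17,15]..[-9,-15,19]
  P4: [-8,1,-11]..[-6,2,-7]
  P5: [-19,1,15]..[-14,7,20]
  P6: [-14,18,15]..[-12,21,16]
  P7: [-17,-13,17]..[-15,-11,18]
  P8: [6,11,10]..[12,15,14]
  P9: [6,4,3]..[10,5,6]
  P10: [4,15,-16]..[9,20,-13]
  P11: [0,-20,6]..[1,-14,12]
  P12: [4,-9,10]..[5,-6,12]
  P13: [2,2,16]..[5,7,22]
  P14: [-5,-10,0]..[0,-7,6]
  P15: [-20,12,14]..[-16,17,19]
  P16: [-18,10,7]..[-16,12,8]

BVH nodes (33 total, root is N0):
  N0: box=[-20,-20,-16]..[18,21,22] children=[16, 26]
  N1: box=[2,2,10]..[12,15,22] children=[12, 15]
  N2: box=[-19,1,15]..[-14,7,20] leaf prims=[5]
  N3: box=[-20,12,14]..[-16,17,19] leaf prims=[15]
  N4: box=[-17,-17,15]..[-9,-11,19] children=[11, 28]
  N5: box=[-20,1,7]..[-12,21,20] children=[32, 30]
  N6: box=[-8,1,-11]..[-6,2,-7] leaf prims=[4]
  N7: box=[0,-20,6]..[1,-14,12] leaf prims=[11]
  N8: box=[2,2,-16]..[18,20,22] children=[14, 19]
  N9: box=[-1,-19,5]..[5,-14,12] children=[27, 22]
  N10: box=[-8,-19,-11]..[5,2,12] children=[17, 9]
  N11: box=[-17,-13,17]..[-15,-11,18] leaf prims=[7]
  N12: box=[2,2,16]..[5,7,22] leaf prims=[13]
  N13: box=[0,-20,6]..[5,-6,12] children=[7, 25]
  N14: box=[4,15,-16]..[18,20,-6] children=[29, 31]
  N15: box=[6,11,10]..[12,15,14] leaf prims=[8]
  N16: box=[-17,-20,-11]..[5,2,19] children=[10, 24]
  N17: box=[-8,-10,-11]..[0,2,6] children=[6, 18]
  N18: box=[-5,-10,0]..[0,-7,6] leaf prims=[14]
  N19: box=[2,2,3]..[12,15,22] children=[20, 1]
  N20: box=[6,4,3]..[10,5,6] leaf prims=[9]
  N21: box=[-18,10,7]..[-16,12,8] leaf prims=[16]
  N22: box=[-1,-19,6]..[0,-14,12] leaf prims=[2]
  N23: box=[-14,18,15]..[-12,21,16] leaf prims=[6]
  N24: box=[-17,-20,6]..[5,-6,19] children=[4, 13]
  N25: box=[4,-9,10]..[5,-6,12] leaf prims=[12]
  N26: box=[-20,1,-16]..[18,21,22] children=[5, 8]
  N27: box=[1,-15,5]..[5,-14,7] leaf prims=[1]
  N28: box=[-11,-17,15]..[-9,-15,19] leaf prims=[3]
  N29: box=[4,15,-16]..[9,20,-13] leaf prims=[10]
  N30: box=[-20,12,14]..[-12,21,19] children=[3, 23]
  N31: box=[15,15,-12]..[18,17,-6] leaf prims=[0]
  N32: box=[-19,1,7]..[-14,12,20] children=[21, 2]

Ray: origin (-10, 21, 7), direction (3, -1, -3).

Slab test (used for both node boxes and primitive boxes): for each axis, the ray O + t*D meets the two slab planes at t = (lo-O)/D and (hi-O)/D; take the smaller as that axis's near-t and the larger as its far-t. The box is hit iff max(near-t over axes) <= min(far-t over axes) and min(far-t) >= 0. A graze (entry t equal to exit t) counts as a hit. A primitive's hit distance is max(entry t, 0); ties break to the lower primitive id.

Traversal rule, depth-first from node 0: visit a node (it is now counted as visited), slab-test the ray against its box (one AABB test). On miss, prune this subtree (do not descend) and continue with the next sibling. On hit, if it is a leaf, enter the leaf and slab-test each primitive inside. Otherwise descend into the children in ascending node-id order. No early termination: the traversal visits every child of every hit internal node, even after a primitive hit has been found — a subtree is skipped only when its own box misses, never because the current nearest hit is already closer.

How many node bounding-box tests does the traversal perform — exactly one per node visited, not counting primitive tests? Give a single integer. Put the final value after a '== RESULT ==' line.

Trace the traversal:
N0 x:[-10/3,28/3] y:[0,41] z:[-5,23/3] -> hit [0,23/3], descend [16, 26]
  N16 x:[-7/3,5] y:[19,41] z:[-4,6] -> miss, prune
  N26 x:[-10/3,28/3] y:[0,20] z:[-5,23/3] -> hit [0,23/3], descend [5, 8]
    N5 x:[-10/3,-2/3] y:[0,20] z:[-13/3,0] -> miss, prune
    N8 x:[4,28/3] y:[1,19] z:[-5,23/3] -> hit [4,23/3], descend [14, 19]
      N14 x:[14/3,28/3] y:[1,6] z:[13/3,23/3] -> hit [14/3,6], descend [29, 31]
        N29 x:[14/3,19/3] y:[1,6] z:[20/3,23/3] -> miss, prune
        N31 x:[25/3,28/3] y:[4,6] z:[13/3,19/3] -> miss, prune
      N19 x:[4,22/3] y:[6,19] z:[-5,4/3] -> miss, prune

Summary -> nodes [0, 16, 26, 5, 8, 14, 29, 31, 19]; box-tests=9; leaf-entries=0; first=miss

== RESULT ==
9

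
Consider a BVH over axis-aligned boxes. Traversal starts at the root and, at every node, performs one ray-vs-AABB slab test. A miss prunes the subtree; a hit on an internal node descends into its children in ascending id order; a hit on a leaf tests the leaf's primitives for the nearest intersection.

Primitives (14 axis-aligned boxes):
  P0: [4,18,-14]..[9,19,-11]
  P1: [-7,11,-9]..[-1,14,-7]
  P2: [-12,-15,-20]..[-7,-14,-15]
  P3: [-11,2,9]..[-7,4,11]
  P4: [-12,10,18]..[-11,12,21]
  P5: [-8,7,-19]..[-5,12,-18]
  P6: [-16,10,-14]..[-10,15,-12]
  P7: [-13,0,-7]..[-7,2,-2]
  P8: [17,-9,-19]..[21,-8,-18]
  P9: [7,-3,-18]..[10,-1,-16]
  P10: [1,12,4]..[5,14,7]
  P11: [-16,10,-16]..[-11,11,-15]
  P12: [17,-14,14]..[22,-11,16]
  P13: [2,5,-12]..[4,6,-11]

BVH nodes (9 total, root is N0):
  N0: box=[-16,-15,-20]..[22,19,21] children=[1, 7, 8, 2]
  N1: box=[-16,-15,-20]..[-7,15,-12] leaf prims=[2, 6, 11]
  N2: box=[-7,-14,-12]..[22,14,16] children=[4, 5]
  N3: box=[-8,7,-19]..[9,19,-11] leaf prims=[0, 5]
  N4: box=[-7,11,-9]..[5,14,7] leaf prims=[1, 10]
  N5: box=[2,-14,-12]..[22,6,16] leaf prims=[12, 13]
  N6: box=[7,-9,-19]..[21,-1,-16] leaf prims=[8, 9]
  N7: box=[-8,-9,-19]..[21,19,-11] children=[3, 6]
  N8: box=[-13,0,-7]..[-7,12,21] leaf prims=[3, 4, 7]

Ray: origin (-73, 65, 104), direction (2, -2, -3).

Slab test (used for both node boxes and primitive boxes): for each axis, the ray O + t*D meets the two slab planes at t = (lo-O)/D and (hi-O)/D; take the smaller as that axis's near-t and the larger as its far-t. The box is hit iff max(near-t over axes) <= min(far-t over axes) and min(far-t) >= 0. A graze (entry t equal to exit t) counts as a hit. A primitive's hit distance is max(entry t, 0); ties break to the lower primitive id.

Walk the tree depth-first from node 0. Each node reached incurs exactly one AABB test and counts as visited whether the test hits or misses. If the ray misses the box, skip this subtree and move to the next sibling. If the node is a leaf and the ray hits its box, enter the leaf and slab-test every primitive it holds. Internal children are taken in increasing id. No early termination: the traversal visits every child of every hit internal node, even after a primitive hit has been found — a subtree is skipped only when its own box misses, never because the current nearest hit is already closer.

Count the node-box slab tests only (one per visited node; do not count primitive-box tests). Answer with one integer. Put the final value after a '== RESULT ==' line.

Walk:
N0 x:[57/2,95/2] y:[23,40] z:[83/3,124/3] -> hit [57/2,40], descend [1, 2, 7, 8]
  N1 x:[57/2,33] y:[25,40] z:[116/3,124/3] -> miss, prune
  N2 x:[33,95/2] y:[51/2,79/2] z:[88/3,116/3] -> hit [33,116/3], descend [4, 5]
    N4 x:[33,39] y:[51/2,27] z:[97/3,113/3] -> miss, prune
    N5 x:[75/2,95/2] y:[59/2,79/2] z:[88/3,116/3] -> hit [75/2,116/3] leaf, test {P12(miss), P13(miss)}
  N7 x:[65/2,47] y:[23,37] z:[115/3,41] -> miss, prune
  N8 x:[30,33] y:[53/2,65/2] z:[83/3,37] -> hit [30,65/2] leaf, test {P3@t=31, P4(miss), P7(miss)}

7 AABB tests over nodes [0, 1, 2, 4, 5, 7, 8]; 2 leaves entered; closest P3.

== RESULT ==
7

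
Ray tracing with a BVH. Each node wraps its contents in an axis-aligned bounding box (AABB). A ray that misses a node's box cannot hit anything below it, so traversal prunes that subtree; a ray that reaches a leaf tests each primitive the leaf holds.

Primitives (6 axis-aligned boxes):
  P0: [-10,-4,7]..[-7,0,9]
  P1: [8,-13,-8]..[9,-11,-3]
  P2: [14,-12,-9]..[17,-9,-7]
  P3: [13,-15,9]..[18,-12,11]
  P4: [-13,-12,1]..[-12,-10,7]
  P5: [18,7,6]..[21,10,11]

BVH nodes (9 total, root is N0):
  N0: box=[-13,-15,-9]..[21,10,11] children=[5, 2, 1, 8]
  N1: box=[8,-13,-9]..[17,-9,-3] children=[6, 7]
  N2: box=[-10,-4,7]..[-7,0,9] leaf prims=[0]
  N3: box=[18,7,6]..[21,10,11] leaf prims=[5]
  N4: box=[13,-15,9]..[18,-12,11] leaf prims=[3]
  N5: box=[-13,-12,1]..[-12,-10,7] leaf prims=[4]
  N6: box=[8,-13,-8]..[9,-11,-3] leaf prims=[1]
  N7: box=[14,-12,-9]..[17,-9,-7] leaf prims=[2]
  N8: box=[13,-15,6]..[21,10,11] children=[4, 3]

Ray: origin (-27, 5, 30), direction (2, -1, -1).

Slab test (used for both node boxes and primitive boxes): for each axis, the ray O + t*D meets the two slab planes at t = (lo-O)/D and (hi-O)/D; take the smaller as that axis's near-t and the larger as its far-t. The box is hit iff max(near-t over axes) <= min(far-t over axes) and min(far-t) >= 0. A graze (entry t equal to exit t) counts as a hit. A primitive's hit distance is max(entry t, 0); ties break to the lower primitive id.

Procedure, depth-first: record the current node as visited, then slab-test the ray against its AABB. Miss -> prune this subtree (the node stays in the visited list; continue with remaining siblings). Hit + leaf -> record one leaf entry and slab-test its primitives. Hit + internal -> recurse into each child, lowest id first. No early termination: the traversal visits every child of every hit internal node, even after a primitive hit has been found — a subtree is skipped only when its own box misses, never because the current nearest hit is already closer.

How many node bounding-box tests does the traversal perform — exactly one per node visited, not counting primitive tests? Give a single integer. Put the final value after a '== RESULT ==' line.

Trace the traversal:
N0 x:[7,24] y:[-5,20] z:[19,39] -> hit [19,20], descend [1, 2, 5, 8]
  N1 x:[35/2,22] y:[14,18] z:[33,39] -> miss, prune
  N2 x:[17/2,10] y:[5,9] z:[21,23] -> miss, prune
  N5 x:[7,15/2] y:[15,17] z:[23,29] -> miss, prune
  N8 x:[20,24] y:[-5,20] z:[19,24] -> hit [20,20], descend [3, 4]
    N3 x:[45/2,24] y:[-5,-2] z:[19,24] -> miss, prune
    N4 x:[20,45/2] y:[17,20] z:[19,21] -> hit [20,20] leaf, test {P3@t=20}

Summary -> nodes [0, 1, 2, 5, 8, 3, 4]; box-tests=7; leaf-entries=1; first=P3

== RESULT ==
7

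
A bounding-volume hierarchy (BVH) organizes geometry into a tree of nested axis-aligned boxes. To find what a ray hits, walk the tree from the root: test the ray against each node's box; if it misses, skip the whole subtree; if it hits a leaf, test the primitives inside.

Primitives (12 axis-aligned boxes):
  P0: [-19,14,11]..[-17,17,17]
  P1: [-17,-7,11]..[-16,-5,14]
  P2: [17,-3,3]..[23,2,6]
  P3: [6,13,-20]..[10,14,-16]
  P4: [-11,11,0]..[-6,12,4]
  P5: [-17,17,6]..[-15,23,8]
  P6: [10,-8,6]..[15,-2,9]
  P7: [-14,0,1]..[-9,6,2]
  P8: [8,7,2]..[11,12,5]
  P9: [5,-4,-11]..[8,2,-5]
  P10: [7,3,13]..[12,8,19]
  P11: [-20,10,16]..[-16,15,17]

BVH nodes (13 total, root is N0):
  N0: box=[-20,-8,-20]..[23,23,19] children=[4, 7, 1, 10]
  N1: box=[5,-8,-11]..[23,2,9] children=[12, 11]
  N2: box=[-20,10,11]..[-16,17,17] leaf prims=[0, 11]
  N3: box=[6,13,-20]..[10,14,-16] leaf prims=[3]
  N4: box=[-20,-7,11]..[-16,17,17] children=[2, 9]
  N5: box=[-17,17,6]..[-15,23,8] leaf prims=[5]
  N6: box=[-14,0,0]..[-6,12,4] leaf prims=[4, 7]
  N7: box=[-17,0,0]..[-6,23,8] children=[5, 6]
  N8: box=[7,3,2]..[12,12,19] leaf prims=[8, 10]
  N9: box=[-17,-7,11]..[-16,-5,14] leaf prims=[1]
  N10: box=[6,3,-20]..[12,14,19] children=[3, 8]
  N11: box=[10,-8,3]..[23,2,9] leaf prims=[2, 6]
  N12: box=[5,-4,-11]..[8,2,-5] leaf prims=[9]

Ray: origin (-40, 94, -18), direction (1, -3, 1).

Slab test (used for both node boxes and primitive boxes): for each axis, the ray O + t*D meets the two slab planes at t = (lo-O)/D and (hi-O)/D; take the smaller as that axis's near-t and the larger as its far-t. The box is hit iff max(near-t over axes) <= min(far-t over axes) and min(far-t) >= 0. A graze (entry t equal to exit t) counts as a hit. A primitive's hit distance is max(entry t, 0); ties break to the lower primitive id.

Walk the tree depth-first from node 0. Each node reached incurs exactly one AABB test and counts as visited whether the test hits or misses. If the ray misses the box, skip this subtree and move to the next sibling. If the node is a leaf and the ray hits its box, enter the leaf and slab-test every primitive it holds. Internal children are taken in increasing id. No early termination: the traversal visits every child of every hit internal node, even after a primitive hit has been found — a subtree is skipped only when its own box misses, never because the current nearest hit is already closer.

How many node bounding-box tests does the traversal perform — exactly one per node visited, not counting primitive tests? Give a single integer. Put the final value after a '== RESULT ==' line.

Traverse from the root:
N0 x:[20,63] y:[71/3,34] z:[-2,37] -> hit [71/3,34], descend [1, 4, 7, 10]
  N1 x:[45,63] y:[92/3,34] z:[7,27] -> miss, prune
  N4 x:[20,24] y:[77/3,101/3] z:[29,35] -> miss, prune
  N7 x:[23,34] y:[71/3,94/3] z:[18,26] -> hit [71/3,26], descend [5, 6]
    N5 x:[23,25] y:[71/3,77/3] z:[24,26] -> hit [24,25] leaf, test {P5@t=24}
    N6 x:[26,34] y:[82/3,94/3] z:[18,22] -> miss, prune
  N10 x:[46,52] y:[80/3,91/3] z:[-2,37] -> miss, prune

7 AABB tests over nodes [0, 1, 4, 7, 5, 6, 10]; 1 leaf entered; closest P5.

== RESULT ==
7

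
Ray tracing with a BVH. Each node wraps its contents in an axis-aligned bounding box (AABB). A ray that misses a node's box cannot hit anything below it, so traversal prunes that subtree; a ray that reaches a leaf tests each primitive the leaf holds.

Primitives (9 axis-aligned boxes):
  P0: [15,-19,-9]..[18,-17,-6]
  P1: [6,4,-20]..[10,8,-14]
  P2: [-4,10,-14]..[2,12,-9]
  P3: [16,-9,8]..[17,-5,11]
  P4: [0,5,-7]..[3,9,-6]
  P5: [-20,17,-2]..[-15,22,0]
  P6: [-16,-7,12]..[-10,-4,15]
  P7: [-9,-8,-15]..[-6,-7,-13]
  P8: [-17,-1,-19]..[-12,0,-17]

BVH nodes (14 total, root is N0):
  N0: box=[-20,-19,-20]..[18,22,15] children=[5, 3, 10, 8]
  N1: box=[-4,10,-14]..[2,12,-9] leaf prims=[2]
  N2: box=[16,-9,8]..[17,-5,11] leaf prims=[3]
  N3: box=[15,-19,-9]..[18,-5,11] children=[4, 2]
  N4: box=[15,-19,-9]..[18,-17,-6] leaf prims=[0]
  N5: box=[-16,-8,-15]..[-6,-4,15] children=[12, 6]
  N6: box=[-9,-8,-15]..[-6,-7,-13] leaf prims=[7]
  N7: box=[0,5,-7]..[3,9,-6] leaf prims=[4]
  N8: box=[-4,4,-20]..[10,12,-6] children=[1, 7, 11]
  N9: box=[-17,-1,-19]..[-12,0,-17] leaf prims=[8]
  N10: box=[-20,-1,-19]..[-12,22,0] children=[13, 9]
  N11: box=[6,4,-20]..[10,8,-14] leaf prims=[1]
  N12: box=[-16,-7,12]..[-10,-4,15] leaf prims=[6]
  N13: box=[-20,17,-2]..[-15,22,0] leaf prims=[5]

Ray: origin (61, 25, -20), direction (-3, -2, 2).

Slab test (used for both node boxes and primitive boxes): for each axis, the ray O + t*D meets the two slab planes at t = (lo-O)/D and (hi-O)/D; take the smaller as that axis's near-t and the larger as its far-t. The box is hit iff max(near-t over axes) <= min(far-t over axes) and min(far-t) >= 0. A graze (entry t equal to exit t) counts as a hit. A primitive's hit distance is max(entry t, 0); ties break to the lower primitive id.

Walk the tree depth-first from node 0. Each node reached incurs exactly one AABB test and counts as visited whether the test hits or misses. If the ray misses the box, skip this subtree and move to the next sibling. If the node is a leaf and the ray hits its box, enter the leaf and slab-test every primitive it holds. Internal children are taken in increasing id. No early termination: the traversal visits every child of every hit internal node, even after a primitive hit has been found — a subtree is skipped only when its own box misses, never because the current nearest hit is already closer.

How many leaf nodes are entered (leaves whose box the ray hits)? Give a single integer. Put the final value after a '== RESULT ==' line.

Trace the traversal:
N0 x:[43/3,27] y:[3/2,22] z:[0,35/2] -> hit [43/3,35/2], descend [3, 5, 8, 10]
  N3 x:[43/3,46/3] y:[15,22] z:[11/2,31/2] -> hit [15,46/3], descend [2, 4]
    N2 x:[44/3,15] y:[15,17] z:[14,31/2] -> hit [15,15] leaf, test {P3@t=15}
    N4 x:[43/3,46/3] y:[21,22] z:[11/2,7] -> miss, prune
  N5 x:[67/3,77/3] y:[29/2,33/2] z:[5/2,35/2] -> miss, prune
  N8 x:[17,65/3] y:[13/2,21/2] z:[0,7] -> miss, prune
  N10 x:[73/3,27] y:[3/2,13] z:[1/2,10] -> miss, prune

7 AABB tests over nodes [0, 3, 2, 4, 5, 8, 10]; 1 leaf entered; closest P3.

== RESULT ==
1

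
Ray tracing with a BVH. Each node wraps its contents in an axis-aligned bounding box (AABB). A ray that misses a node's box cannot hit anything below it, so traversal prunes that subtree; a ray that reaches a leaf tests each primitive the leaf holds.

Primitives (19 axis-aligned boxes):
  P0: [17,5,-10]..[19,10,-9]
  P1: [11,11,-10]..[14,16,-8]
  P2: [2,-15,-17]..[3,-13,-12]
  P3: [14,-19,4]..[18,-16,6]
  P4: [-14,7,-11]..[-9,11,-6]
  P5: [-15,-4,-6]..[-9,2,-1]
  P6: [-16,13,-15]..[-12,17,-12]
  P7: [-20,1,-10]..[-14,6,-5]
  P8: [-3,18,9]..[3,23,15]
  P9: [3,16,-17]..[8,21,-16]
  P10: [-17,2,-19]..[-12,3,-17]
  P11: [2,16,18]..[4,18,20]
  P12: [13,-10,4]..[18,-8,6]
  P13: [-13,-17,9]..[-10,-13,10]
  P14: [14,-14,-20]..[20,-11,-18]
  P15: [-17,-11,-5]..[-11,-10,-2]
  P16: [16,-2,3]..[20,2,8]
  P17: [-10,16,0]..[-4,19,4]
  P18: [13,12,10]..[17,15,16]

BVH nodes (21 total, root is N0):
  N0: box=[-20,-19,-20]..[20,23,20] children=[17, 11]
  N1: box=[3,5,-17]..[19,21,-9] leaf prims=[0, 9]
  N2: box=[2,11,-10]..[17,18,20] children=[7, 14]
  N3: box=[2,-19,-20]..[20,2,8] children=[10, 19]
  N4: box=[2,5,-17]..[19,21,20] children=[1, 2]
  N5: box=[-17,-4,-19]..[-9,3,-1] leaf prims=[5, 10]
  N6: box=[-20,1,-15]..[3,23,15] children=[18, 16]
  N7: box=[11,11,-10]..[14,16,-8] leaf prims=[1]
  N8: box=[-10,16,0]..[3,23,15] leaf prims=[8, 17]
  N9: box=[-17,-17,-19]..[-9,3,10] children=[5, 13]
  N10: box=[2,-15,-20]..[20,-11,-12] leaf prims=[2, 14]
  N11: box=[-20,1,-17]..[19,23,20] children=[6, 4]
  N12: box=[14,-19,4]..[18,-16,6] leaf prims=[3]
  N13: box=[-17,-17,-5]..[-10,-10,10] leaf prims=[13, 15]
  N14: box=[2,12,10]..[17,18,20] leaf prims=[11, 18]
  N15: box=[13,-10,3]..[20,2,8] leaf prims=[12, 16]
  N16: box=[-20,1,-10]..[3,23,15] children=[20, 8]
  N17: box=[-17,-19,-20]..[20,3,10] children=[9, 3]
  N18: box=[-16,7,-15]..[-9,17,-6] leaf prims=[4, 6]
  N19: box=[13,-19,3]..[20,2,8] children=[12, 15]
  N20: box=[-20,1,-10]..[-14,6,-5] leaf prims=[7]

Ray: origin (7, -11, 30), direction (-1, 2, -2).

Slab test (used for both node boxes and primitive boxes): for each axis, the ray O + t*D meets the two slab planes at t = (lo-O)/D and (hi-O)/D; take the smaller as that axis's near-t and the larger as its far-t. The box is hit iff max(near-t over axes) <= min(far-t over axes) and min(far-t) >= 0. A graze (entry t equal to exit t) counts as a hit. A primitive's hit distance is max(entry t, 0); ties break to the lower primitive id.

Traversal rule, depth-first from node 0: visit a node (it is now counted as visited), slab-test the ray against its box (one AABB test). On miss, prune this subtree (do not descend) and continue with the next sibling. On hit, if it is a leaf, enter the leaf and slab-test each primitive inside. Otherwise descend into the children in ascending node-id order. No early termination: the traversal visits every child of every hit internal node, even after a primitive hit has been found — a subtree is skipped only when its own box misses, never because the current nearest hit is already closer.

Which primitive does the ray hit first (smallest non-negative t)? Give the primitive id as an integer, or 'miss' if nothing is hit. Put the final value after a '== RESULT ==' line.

Walk:
N0 x:[-13,27] y:[-4,17] z:[5,25] -> hit [5,17], descend [11, 17]
  N11 x:[-12,27] y:[6,17] z:[5,47/2] -> hit [6,17], descend [4, 6]
    N4 x:[-12,5] y:[8,16] z:[5,47/2] -> miss, prune
    N6 x:[4,27] y:[6,17] z:[15/2,45/2] -> hit [15/2,17], descend [16, 18]
      N16 x:[4,27] y:[6,17] z:[15/2,20] -> hit [15/2,17], descend [8, 20]
        N8 x:[4,17] y:[27/2,17] z:[15/2,15] -> hit [27/2,15] leaf, test {P8(miss), P17@t=27/2}
        N20 x:[21,27] y:[6,17/2] z:[35/2,20] -> miss, prune
      N18 x:[16,23] y:[9,14] z:[18,45/2] -> miss, prune
  N17 x:[-13,24] y:[-4,7] z:[10,25] -> miss, prune

order=[0, 11, 4, 6, 16, 8, 20, 18, 17]  |boxes|=9  |leaves|=1  hit=P17

== RESULT ==
17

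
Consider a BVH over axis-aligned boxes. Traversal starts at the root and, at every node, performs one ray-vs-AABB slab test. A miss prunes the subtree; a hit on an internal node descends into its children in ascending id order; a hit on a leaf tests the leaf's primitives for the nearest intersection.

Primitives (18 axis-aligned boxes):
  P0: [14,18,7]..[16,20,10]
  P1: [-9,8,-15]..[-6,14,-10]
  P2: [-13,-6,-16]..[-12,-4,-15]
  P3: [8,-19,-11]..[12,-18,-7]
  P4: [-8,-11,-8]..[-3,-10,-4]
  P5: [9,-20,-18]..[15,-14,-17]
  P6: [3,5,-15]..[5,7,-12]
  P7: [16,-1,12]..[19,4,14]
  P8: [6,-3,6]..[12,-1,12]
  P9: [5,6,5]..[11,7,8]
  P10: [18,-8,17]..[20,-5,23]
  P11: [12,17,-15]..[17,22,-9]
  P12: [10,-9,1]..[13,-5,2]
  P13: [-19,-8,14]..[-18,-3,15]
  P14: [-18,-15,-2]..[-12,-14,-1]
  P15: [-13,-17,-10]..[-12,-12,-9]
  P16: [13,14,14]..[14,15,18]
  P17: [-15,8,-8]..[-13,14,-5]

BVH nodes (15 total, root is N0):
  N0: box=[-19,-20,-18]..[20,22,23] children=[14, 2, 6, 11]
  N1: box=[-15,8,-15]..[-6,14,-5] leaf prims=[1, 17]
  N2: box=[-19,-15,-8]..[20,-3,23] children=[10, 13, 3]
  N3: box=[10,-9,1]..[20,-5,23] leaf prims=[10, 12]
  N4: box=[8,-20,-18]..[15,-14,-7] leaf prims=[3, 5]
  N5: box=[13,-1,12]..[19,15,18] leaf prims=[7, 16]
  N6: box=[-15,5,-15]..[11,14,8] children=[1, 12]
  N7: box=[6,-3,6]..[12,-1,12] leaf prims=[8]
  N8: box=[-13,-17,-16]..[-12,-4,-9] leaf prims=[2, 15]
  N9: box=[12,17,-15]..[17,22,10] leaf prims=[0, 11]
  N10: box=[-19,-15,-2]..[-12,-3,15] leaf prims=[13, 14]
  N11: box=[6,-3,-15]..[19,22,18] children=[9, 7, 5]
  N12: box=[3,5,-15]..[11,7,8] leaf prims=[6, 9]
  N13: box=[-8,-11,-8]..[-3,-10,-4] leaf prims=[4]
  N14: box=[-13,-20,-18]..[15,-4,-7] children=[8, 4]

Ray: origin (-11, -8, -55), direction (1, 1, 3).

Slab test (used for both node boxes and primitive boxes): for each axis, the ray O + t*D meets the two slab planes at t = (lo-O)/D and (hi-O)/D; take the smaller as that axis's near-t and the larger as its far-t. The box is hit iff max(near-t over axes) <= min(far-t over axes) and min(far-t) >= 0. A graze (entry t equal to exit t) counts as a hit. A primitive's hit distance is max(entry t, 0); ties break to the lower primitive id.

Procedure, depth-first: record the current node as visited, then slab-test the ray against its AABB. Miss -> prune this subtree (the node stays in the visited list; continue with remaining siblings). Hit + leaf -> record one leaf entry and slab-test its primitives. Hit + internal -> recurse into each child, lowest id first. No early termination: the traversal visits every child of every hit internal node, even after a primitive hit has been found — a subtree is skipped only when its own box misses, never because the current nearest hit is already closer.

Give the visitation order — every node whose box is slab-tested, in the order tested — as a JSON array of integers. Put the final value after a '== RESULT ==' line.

Walk:
N0 x:[-8,31] y:[-12,30] z:[37/3,26] -> hit [37/3,26], descend [2, 6, 11, 14]
  N2 x:[-8,31] y:[-7,5] z:[47/3,26] -> miss, prune
  N6 x:[-4,22] y:[13,22] z:[40/3,21] -> hit [40/3,21], descend [1, 12]
    N1 x:[-4,5] y:[16,22] z:[40/3,50/3] -> miss, prune
    N12 x:[14,22] y:[13,15] z:[40/3,21] -> hit [14,15] leaf, test {P6@t=14, P9(miss)}
  N11 x:[17,30] y:[5,30] z:[40/3,73/3] -> hit [17,73/3], descend [5, 7, 9]
    N5 x:[24,30] y:[7,23] z:[67/3,73/3] -> miss, prune
    N7 x:[17,23] y:[5,7] z:[61/3,67/3] -> miss, prune
    N9 x:[23,28] y:[25,30] z:[40/3,65/3] -> miss, prune
  N14 x:[-2,26] y:[-12,4] z:[37/3,16] -> miss, prune

10 AABB tests over nodes [0, 2, 6, 1, 12, 11, 5, 7, 9, 14]; 1 leaf entered; closest P6.

== RESULT ==
[0, 2, 6, 1, 12, 11, 5, 7, 9, 14]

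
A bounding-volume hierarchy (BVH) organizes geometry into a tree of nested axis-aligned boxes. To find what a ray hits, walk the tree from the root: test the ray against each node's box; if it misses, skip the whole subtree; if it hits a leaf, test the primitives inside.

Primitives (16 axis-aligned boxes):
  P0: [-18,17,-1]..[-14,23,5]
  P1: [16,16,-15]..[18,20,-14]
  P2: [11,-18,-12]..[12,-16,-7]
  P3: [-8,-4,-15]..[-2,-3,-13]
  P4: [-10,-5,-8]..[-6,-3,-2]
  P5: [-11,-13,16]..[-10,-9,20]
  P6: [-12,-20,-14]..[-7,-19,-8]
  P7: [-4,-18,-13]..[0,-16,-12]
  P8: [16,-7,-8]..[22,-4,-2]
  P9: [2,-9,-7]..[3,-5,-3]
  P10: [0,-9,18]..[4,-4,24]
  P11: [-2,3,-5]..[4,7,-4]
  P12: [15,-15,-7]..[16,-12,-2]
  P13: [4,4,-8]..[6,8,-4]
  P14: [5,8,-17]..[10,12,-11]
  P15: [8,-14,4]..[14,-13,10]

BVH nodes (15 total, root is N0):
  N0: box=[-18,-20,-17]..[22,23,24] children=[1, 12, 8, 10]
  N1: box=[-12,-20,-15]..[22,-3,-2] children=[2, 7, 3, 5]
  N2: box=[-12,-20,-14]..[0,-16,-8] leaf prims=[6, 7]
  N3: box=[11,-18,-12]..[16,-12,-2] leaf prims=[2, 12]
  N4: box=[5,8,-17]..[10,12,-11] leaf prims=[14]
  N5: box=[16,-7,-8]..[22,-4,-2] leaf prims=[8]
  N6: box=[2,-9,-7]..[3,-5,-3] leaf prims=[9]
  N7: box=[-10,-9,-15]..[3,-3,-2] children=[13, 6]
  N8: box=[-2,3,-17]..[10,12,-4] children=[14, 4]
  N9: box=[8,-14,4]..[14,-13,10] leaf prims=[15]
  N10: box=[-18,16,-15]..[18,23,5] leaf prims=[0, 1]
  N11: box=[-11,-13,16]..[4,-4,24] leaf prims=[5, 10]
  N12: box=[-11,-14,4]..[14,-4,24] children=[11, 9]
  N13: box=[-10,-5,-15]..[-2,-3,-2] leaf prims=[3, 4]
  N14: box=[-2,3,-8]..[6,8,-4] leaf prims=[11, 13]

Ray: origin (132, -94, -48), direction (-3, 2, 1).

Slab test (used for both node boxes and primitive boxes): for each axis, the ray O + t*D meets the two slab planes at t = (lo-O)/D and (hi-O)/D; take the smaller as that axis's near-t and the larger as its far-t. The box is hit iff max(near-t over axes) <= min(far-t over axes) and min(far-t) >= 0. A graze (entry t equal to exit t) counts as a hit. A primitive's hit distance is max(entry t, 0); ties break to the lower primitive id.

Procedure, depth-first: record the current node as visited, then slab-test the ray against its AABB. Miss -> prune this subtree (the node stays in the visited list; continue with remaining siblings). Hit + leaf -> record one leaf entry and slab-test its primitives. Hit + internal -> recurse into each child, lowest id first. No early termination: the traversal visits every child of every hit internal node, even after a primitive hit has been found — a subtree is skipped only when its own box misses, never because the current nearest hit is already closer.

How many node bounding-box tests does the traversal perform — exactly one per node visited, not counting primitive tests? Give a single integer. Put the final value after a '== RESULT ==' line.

Trace the traversal:
N0 x:[110/3,50] y:[37,117/2] z:[31,72] -> hit [37,50], descend [1, 8, 10, 12]
  N1 x:[110/3,48] y:[37,91/2] z:[33,46] -> hit [37,91/2], descend [2, 3, 5, 7]
    N2 x:[44,48] y:[37,39] z:[34,40] -> miss, prune
    N3 x:[116/3,121/3] y:[38,41] z:[36,46] -> hit [116/3,121/3] leaf, test {P2(miss), P12(miss)}
    N5 x:[110/3,116/3] y:[87/2,45] z:[40,46] -> miss, prune
    N7 x:[43,142/3] y:[85/2,91/2] z:[33,46] -> hit [43,91/2], descend [6, 13]
      N6 x:[43,130/3] y:[85/2,89/2] z:[41,45] -> hit [43,130/3] leaf, test {P9@t=43}
      N13 x:[134/3,142/3] y:[89/2,91/2] z:[33,46] -> hit [134/3,91/2] leaf, test {P3(miss), P4(miss)}
  N8 x:[122/3,134/3] y:[97/2,53] z:[31,44] -> miss, prune
  N10 x:[38,50] y:[55,117/2] z:[33,53] -> miss, prune
  N12 x:[118/3,143/3] y:[40,45] z:[52,72] -> miss, prune

Visited [0, 1, 2, 3, 5, 7, 6, 13, 8, 10, 12]. Tests: 11 box, 3 leaf. Nearest: P9.

== RESULT ==
11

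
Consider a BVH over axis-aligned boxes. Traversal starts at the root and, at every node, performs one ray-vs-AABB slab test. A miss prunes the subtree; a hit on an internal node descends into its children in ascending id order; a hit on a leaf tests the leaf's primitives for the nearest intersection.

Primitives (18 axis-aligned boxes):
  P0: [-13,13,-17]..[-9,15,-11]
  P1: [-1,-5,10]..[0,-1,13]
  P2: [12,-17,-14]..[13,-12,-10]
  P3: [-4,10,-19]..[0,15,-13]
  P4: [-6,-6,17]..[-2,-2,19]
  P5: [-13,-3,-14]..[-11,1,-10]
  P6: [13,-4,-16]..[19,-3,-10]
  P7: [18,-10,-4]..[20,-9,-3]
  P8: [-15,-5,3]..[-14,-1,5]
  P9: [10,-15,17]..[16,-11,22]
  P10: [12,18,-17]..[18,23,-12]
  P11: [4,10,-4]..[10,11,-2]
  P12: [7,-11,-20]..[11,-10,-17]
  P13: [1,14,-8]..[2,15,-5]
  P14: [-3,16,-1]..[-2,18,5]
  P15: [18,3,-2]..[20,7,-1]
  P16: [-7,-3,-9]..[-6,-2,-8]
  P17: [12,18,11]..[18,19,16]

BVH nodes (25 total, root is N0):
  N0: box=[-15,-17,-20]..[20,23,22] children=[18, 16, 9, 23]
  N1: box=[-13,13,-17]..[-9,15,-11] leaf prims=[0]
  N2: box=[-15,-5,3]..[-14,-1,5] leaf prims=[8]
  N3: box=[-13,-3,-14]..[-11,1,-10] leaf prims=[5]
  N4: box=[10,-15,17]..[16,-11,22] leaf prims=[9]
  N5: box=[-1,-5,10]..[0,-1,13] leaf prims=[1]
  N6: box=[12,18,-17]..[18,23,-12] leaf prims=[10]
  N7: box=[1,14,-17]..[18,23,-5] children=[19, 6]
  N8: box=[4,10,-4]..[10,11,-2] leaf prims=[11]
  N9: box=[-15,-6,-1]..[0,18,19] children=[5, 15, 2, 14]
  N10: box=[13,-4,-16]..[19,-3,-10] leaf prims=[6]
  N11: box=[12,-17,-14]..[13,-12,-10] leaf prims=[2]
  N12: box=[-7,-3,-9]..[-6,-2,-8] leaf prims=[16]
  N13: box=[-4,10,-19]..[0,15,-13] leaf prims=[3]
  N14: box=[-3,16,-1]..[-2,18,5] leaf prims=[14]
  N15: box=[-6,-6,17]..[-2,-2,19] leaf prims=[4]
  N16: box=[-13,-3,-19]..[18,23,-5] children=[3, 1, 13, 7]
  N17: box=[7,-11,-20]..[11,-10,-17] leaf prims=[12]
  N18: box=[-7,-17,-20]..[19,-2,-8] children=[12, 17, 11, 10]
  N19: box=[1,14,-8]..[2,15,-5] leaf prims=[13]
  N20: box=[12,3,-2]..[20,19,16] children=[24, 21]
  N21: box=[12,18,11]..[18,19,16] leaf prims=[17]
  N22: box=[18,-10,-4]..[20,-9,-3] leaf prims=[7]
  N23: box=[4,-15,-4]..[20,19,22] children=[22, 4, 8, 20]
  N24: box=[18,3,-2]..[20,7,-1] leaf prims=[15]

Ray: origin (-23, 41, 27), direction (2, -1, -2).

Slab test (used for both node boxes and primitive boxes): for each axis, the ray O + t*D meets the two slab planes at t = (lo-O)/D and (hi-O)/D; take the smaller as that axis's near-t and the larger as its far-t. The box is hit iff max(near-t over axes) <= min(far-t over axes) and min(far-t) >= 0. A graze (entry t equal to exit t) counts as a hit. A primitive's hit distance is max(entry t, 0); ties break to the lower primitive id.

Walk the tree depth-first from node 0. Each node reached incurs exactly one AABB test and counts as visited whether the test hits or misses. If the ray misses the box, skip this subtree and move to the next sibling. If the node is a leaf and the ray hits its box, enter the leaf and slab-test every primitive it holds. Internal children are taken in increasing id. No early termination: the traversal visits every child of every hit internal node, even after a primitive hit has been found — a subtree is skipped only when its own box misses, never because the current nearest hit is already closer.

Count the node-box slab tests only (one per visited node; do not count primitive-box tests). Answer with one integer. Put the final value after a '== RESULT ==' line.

Walk:
N0 x:[4,43/2] y:[18,58] z:[5/2,47/2] -> hit [18,43/2], descend [9, 16, 18, 23]
  N9 x:[4,23/2] y:[23,47] z:[4,14] -> miss, prune
  N16 x:[5,41/2] y:[18,44] z:[16,23] -> hit [18,41/2], descend [1, 3, 7, 13]
    N1 x:[5,7] y:[26,28] z:[19,22] -> miss, prune
    N3 x:[5,6] y:[40,44] z:[37/2,41/2] -> miss, prune
    N7 x:[12,41/2] y:[18,27] z:[16,22] -> hit [18,41/2], descend [6, 19]
      N6 x:[35/2,41/2] y:[18,23] z:[39/2,22] -> hit [39/2,41/2] leaf, test {P10@t=39/2}
      N19 x:[12,25/2] y:[26,27] z:[16,35/2] -> miss, prune
    N13 x:[19/2,23/2] y:[26,31] z:[20,23] -> miss, prune
  N18 x:[8,21] y:[43,58] z:[35/2,47/2] -> miss, prune
  N23 x:[27/2,43/2] y:[22,56] z:[5/2,31/2] -> miss, prune

Summary -> nodes [0, 9, 16, 1, 3, 7, 6, 19, 13, 18, 23]; box-tests=11; leaf-entries=1; first=P10

== RESULT ==
11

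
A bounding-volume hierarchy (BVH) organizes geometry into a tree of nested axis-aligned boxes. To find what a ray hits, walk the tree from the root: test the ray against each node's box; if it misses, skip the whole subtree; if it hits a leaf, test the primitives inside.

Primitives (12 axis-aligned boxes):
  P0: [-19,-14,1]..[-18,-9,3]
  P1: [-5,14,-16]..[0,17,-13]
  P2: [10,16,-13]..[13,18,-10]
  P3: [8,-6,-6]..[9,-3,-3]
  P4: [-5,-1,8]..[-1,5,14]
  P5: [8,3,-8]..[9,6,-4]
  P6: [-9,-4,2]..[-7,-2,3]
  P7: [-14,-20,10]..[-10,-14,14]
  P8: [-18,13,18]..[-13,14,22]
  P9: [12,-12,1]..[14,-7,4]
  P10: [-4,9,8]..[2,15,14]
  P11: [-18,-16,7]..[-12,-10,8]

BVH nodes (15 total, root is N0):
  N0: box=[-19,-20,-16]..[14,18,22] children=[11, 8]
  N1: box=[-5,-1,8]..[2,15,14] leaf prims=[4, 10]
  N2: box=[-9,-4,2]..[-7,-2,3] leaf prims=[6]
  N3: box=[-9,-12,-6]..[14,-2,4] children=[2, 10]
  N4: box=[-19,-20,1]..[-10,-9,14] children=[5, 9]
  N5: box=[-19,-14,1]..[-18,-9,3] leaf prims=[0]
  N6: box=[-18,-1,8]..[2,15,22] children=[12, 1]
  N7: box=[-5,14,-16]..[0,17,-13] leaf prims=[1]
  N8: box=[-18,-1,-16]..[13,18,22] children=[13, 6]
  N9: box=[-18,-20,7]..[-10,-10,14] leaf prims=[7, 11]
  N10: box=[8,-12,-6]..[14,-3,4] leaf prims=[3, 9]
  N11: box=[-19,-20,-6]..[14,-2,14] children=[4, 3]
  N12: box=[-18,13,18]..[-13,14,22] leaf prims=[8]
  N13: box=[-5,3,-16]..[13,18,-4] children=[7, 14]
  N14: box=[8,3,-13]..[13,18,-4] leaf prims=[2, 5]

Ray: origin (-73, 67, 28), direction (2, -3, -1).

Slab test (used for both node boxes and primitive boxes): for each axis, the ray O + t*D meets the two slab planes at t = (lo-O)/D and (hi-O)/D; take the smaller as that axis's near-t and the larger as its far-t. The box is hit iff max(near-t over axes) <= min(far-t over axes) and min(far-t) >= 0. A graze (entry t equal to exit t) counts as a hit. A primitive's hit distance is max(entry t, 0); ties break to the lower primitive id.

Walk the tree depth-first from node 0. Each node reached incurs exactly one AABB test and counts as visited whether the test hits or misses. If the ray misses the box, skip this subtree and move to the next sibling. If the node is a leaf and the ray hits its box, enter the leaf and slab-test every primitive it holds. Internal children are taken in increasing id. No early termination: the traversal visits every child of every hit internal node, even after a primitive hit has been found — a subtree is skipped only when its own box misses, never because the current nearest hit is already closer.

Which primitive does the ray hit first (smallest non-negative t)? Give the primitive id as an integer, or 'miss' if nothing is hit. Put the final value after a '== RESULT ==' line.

Traverse from the root:
N0 x:[27,87/2] y:[49/3,29] z:[6,44] -> hit [27,29], descend [8, 11]
  N8 x:[55/2,43] y:[49/3,68/3] z:[6,44] -> miss, prune
  N11 x:[27,87/2] y:[23,29] z:[14,34] -> hit [27,29], descend [3, 4]
    N3 x:[32,87/2] y:[23,79/3] z:[24,34] -> miss, prune
    N4 x:[27,63/2] y:[76/3,29] z:[14,27] -> hit [27,27], descend [5, 9]
      N5 x:[27,55/2] y:[76/3,27] z:[25,27] -> hit [27,27] leaf, test {P0@t=27}
      N9 x:[55/2,63/2] y:[77/3,29] z:[14,21] -> miss, prune

7 AABB tests over nodes [0, 8, 11, 3, 4, 5, 9]; 1 leaf entered; closest P0.

== RESULT ==
0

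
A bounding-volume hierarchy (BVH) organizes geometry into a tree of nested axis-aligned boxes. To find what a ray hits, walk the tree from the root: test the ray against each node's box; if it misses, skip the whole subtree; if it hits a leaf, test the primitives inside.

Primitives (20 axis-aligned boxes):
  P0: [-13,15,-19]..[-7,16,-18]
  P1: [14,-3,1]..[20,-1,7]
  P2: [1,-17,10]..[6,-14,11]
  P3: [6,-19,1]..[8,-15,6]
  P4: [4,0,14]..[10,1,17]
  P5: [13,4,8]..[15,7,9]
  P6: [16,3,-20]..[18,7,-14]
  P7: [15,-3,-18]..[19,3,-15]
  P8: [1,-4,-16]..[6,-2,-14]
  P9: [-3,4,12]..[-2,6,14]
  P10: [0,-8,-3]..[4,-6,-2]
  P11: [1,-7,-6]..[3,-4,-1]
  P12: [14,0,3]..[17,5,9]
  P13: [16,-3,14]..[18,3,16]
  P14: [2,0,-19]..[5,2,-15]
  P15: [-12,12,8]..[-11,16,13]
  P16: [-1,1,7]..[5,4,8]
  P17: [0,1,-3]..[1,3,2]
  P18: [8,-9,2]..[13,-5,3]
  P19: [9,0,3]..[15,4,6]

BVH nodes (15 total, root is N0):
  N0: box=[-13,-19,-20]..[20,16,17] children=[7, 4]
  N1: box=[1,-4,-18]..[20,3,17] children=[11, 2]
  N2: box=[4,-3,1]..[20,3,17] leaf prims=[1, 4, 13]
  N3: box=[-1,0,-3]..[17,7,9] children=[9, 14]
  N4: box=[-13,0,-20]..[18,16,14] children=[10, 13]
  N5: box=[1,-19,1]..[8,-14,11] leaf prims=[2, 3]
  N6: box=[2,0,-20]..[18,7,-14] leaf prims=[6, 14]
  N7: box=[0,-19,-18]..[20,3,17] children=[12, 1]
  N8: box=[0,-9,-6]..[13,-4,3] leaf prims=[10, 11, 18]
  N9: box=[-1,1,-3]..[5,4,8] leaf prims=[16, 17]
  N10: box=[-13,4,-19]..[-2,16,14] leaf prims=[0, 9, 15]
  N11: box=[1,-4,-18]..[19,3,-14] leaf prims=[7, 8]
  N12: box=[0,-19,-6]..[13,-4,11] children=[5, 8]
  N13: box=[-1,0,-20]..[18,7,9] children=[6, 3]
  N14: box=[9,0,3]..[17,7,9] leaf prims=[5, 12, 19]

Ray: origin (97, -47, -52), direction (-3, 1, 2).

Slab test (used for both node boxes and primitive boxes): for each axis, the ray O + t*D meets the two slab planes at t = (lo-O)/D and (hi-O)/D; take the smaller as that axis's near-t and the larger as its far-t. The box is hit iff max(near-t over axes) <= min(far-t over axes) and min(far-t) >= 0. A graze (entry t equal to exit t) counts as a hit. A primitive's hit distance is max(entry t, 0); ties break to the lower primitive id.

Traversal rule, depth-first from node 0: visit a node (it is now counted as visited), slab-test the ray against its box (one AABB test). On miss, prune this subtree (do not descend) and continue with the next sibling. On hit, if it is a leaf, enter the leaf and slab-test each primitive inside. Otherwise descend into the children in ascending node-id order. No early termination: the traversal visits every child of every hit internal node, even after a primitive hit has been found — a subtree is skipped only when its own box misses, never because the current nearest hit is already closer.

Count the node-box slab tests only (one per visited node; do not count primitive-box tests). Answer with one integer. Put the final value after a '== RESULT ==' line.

Trace the traversal:
N0 x:[77/3,110/3] y:[28,63] z:[16,69/2] -> hit [28,69/2], descend [4, 7]
  N4 x:[79/3,110/3] y:[47,63] z:[16,33] -> miss, prune
  N7 x:[77/3,97/3] y:[28,50] z:[17,69/2] -> hit [28,97/3], descend [1, 12]
    N1 x:[77/3,32] y:[43,50] z:[17,69/2] -> miss, prune
    N12 x:[28,97/3] y:[28,43] z:[23,63/2] -> hit [28,63/2], descend [5, 8]
      N5 x:[89/3,32] y:[28,33] z:[53/2,63/2] -> hit [89/3,63/2] leaf, test {P2@t=31, P3(miss)}
      N8 x:[28,97/3] y:[38,43] z:[23,55/2] -> miss, prune

7 AABB tests over nodes [0, 4, 7, 1, 12, 5, 8]; 1 leaf entered; closest P2.

== RESULT ==
7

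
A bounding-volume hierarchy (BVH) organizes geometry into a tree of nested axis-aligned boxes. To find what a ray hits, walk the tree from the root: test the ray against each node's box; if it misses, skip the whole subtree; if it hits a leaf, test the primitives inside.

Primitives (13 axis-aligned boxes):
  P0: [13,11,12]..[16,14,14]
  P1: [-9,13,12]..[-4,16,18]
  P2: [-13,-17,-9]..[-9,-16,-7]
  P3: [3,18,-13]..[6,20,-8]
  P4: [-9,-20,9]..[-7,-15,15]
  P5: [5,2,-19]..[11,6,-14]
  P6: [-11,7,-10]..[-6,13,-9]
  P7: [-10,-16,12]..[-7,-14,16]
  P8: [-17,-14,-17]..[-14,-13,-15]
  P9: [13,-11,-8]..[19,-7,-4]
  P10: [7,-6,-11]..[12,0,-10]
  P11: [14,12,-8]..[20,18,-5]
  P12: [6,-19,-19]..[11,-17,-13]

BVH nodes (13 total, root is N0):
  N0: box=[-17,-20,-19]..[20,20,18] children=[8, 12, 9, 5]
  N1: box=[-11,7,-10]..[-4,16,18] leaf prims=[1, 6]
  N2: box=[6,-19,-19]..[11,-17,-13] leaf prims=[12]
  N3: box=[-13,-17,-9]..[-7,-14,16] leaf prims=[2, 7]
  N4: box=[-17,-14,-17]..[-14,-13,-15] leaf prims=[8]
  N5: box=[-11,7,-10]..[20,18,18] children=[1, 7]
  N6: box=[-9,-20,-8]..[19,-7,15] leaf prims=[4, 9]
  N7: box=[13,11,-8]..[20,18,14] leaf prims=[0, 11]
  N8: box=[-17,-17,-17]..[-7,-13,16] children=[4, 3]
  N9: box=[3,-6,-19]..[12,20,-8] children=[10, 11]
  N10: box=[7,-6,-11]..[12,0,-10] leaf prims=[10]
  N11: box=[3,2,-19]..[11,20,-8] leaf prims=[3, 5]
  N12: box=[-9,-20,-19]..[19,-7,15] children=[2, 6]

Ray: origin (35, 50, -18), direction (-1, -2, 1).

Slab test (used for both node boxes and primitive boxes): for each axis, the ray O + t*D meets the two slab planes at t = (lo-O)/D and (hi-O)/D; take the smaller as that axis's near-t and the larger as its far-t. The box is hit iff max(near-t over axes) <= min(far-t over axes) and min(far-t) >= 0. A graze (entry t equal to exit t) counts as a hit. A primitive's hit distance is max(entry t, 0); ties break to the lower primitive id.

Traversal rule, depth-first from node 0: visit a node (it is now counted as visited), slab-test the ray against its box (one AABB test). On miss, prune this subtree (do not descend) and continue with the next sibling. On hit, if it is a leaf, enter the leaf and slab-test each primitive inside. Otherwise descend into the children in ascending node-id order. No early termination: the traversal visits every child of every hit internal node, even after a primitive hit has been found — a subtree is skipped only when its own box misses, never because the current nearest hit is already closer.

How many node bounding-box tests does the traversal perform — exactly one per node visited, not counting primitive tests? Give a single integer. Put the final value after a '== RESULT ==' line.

Walk:
N0 x:[15,52] y:[15,35] z:[-1,36] -> hit [15,35], descend [5, 8, 9, 12]
  N5 x:[15,46] y:[16,43/2] z:[8,36] -> hit [16,43/2], descend [1, 7]
    N1 x:[39,46] y:[17,43/2] z:[8,36] -> miss, prune
    N7 x:[15,22] y:[16,39/2] z:[10,32] -> hit [16,39/2] leaf, test {P0(miss), P11(miss)}
  N8 x:[42,52] y:[63/2,67/2] z:[1,34] -> miss, prune
  N9 x:[23,32] y:[15,28] z:[-1,10] -> miss, prune
  N12 x:[16,44] y:[57/2,35] z:[-1,33] -> hit [57/2,33], descend [2, 6]
    N2 x:[24,29] y:[67/2,69/2] z:[-1,5] -> miss, prune
    N6 x:[16,44] y:[57/2,35] z:[10,33] -> hit [57/2,33] leaf, test {P4(miss), P9(miss)}

Visited [0, 5, 1, 7, 8, 9, 12, 2, 6]. Tests: 9 box, 2 leaf. Nearest: miss.

== RESULT ==
9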